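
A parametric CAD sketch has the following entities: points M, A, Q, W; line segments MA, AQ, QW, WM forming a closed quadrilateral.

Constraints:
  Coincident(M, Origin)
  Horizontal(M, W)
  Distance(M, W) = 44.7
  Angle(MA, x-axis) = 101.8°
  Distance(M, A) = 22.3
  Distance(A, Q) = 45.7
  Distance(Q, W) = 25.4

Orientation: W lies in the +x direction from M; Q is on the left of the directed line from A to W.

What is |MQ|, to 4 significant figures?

48.11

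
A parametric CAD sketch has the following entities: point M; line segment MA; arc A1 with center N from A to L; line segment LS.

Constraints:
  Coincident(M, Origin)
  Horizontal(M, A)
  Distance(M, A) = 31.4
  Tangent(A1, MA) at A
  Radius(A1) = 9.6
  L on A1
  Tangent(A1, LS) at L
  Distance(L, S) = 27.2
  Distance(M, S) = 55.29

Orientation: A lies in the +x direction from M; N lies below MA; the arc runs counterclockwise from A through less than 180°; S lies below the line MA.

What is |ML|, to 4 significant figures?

28.71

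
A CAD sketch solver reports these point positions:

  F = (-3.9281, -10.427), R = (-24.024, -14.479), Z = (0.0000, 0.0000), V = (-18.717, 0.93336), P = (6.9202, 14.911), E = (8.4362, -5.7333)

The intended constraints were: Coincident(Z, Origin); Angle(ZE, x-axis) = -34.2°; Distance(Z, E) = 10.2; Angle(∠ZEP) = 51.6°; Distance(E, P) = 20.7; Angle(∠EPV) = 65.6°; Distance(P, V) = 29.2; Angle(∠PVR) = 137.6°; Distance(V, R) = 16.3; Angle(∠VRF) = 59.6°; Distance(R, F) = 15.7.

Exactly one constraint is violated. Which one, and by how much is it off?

Distance(R, F) = 15.7 — off by 4.80.

Z = (0.00, 0.00) ✓; ZE at -34.20° ✓; |ZE| = 10.20 ✓; ∠ZEP = 51.60° ✓; |EP| = 20.70 ✓; ∠EPV = 65.60° ✓; |PV| = 29.20 ✓; ∠PVR = 137.6° ✓; |VR| = 16.30 ✓; ∠VRF = 59.60° ✓; |RF| = 20.50 ✗.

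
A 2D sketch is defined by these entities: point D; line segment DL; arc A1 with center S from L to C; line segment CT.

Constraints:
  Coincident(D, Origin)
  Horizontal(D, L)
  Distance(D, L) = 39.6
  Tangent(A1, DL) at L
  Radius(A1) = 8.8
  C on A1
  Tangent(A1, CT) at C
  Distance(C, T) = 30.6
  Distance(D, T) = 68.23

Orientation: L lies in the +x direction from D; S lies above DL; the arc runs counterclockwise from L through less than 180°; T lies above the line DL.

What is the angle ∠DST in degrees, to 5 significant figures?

140.59°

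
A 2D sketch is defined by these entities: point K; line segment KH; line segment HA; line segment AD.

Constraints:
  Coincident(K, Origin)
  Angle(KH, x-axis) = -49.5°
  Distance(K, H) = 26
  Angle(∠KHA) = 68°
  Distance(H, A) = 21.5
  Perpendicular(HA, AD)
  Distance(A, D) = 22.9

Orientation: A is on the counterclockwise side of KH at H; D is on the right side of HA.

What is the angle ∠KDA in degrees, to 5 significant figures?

14.046°

∠KHA = 68.0°, so HA runs at -49.5° + (180° − 68.0°) = 62.500° from the x-axis; with |HA| = 21.5, A = H + 21.5·(cos 62.500°, sin 62.500°) = (26.813, -0.69982). HA ⟂ AD; with |AD| = 22.9 on the right of HA, D = A + 22.9·(0.88701, -0.46175) = (47.126, -11.274). Then cos ∠KDA = DK·DA / (|DK||DA|), giving 14.046°.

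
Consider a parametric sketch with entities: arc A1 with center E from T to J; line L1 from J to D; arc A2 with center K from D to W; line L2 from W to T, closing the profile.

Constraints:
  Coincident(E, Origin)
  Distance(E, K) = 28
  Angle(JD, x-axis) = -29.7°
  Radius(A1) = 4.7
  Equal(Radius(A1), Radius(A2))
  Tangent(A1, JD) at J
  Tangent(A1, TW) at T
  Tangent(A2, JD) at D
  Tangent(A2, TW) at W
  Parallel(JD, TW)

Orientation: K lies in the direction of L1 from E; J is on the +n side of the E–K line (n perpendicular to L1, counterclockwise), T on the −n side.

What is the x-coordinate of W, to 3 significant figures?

22.0

The slot axis is L1's direction at -29.7°, so u = (cos -29.7°, sin -29.7°) = (0.869, -0.495) and n = (−sin -29.7°, cos -29.7°) = (0.495, 0.869). E is at the origin and K lies 28.0 along u from E, so K = 28.0·u = (24.3, -13.9). Tangency of A1 to both parallel lines with radius 4.7 puts J and T at E ± 4.7·n: J = (2.33, 4.08), T = (-2.33, -4.08). Equal radii place D and W the same way about K: D = K + 4.7·n = (26.7, -9.79), W = K − 4.7·n = (22.0, -18.0). So W.x = 22.0.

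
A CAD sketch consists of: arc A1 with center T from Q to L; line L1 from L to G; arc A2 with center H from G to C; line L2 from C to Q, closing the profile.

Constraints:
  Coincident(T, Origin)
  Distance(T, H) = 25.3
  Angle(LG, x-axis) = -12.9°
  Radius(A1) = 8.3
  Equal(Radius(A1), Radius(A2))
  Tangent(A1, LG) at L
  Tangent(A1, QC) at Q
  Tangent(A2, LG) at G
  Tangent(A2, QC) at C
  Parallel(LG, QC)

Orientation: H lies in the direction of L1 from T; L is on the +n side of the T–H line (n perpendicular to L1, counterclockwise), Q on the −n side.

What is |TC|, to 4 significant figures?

26.63

Tangency of A1 to both parallel lines with radius 8.3 puts L and Q at T ± 8.3·n: L = (1.853, 8.091), Q = (-1.853, -8.091). Equal radii place G and C the same way about H: G = H + 8.3·n = (26.51, 2.442), C = H − 8.3·n = (22.81, -13.74). Then |TC| = |C − T| = 26.63.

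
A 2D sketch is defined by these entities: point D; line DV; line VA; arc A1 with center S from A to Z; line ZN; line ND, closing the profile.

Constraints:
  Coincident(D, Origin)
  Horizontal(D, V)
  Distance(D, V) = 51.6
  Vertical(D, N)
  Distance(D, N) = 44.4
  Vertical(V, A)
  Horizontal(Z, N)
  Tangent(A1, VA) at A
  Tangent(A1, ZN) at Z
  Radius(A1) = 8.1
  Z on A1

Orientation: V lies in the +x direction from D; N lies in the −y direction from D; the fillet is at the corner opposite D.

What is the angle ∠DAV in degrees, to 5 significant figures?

54.874°

D is at the origin; D and V share the same y with |DV| = 51.6 and V on the +x side, so V = (51.600, 0.0000). DN is vertical with |DN| = 44.4 and N on the −y side, so N = (0.0000, -44.400). The virtual corner opposite D is at (51.600, -44.400). Tangency of A1 to VA means the radius SA is perpendicular to VA and since A1 is tangent to ZN there, SZ ⟂ ZN, with radius 8.1, so the center S sits 8.1 in from both sides at S = (43.500, -36.300). That places the tangent points at A = (51.600, -36.300) on VA and Z = (43.500, -44.400) on ZN. Then cos ∠DAV = AD·AV / (|AD||AV|), giving 54.874°.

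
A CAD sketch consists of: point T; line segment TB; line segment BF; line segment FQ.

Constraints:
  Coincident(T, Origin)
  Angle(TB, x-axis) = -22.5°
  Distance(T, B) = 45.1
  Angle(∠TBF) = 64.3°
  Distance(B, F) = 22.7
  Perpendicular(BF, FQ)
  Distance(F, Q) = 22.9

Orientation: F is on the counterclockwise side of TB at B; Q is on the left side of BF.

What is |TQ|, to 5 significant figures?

18.015

∠TBF = 64.3°, so BF runs at -22.5° + (180° − 64.3°) = 93.200° from the x-axis; with |BF| = 22.7, F = B + 22.7·(cos 93.200°, sin 93.200°) = (40.400, 5.4056). BF ⟂ FQ; with |FQ| = 22.9 on the left of BF, Q = F + 22.9·(-0.99844, -0.055822) = (17.536, 4.1273). Then |TQ| = |Q − T| = 18.015.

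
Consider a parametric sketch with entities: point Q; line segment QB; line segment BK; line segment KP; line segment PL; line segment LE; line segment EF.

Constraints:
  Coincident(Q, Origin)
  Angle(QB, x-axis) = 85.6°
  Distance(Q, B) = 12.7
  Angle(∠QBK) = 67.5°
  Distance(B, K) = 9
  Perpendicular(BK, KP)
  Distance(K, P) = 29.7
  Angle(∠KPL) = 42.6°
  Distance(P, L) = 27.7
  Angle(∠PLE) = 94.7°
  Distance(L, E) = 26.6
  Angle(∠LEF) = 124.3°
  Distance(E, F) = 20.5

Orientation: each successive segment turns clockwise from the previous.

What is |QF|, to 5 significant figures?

30.369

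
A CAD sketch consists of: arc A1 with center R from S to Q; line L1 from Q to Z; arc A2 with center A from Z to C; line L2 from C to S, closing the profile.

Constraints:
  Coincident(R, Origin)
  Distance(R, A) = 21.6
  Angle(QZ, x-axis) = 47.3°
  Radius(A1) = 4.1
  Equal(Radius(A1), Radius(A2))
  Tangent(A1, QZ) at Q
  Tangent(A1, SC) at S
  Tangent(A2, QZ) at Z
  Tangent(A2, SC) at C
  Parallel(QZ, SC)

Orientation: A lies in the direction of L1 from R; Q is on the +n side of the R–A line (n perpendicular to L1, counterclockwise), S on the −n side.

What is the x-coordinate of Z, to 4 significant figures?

11.64

Tangency of A1 to both parallel lines with radius 4.1 puts Q and S at R ± 4.1·n: Q = (-3.013, 2.780), S = (3.013, -2.780). Equal radii place Z and C the same way about A: Z = A + 4.1·n = (11.64, 18.65), C = A − 4.1·n = (17.66, 13.09). So Z.x = 11.64.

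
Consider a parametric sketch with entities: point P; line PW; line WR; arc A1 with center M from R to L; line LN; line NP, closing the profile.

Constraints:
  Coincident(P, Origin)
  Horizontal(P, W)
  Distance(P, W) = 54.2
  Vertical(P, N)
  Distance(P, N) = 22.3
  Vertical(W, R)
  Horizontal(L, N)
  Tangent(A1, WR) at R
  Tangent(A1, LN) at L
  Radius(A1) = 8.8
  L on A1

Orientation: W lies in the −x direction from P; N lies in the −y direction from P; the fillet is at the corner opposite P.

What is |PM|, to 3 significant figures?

47.4

P is at the origin; PW is horizontal with |PW| = 54.2 and W on the −x side, so W = (-54.2, 0.00). P and N share the same x with |PN| = 22.3 and N on the −y side, so N = (0.00, -22.3). The virtual corner opposite P is at (-54.2, -22.3). The tangent condition forces MR to be normal to WR and the tangent condition forces ML to be normal to LN, with radius 8.8, so the center M sits 8.8 in from both sides at M = (-45.4, -13.5). Then |PM| = |M − P| = 47.4.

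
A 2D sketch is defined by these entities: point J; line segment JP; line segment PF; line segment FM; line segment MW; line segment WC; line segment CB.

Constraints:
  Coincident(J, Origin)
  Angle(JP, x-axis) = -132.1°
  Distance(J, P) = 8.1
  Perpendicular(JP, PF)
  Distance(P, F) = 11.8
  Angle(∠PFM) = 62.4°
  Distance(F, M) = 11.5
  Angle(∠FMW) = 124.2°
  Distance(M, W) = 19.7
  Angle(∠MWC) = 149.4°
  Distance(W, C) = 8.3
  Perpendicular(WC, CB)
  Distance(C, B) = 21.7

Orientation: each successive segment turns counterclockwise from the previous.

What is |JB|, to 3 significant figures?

22.3

J is at the origin; JP runs at -132.1° with length 8.1, so P = (-5.43, -6.01). JP ⟂ PF, so PF runs at -42.1°; with |PF| = 11.8, F = (3.32, -13.9). ∠PFM = 62.4° gives FM at 75.5° from the x-axis; with |FM| = 11.5, M = (6.20, -2.79). ∠FMW = 124.2° gives MW at 131° from the x-axis; with |MW| = 19.7, W = (-6.80, 12.0). ∠MWC = 149.4° gives WC at 162° from the x-axis; with |WC| = 8.3, C = (-14.7, 14.6). WC ⟂ CB, so CB runs at -108°; with |CB| = 21.7, B = (-21.4, -6.04). Then |JB| = |B − J| = 22.3.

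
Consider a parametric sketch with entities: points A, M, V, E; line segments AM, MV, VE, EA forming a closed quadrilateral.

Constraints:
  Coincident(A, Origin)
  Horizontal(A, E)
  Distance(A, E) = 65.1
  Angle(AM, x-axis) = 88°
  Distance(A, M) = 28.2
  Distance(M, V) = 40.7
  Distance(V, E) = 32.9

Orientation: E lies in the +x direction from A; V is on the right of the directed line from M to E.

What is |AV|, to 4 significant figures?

32.34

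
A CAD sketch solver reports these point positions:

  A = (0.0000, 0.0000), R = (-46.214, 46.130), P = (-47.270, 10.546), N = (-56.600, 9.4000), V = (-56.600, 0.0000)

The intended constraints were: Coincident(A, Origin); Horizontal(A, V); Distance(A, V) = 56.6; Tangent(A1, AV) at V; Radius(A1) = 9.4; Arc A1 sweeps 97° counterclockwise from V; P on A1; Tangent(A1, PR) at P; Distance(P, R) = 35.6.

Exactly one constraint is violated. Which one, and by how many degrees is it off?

Tangent(A1, PR) at P — off by 8.70°.

A = (0.00, 0.00) ✓; A.y = 0.00, V.y = 0.00 ✓; |AV| = 56.60 ✓; ∠(NV, VA) = 90.00° ✓; |NV| = 9.400 ✓; bearing(N→P) − bearing(N→V) = 97.00° ✓; |NP| = 9.400 ✓; ∠(NP, PR) = 98.70° ✗; |PR| = 35.60 ✓.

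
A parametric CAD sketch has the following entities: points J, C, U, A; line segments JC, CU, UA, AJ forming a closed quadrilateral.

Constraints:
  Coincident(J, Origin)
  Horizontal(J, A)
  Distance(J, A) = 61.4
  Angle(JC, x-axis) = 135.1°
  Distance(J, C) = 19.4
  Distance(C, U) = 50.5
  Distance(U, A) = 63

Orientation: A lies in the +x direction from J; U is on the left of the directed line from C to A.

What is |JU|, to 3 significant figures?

54.0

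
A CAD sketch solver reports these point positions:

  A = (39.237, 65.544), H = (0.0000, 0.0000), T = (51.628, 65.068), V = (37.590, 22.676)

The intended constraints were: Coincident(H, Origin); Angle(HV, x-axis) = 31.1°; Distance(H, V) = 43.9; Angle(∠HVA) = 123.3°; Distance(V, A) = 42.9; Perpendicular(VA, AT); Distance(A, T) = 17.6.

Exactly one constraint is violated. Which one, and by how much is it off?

Distance(A, T) = 17.6 — off by 5.20.

H = (0.00, 0.00) ✓; HV at 31.10° ✓; |HV| = 43.90 ✓; ∠HVA = 123.3° ✓; |VA| = 42.90 ✓; ∠(VA, AT) = 90.00° ✓; |AT| = 12.40 ✗.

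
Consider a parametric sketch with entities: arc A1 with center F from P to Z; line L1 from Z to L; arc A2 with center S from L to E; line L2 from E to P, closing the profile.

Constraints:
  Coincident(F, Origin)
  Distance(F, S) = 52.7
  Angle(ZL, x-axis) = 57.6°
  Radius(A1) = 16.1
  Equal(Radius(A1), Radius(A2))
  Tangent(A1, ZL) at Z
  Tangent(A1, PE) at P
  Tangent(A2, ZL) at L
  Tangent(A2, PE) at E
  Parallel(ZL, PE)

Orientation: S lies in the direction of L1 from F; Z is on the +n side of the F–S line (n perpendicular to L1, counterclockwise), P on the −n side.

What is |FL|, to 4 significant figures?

55.10

Tangency of A1 to both parallel lines with radius 16.1 puts Z and P at F ± 16.1·n: Z = (-13.59, 8.627), P = (13.59, -8.627). Equal radii place L and E the same way about S: L = S + 16.1·n = (14.64, 53.12), E = S − 16.1·n = (41.83, 35.87). Then |FL| = |L − F| = 55.10.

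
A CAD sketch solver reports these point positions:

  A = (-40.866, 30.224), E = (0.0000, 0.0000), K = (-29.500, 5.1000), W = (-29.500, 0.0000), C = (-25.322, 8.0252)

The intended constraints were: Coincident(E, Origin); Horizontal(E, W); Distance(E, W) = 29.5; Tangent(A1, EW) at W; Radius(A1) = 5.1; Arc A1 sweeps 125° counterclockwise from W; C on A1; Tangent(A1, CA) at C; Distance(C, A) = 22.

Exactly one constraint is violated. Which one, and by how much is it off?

Distance(C, A) = 22 — off by 5.10.

E = (0.00, 0.00) ✓; E.y = 0.00, W.y = 0.00 ✓; |EW| = 29.50 ✓; ∠(KW, WE) = 90.00° ✓; |KW| = 5.100 ✓; bearing(K→C) − bearing(K→W) = 125.0° ✓; |KC| = 5.100 ✓; ∠(KC, CA) = 90.00° ✓; |CA| = 27.10 ✗.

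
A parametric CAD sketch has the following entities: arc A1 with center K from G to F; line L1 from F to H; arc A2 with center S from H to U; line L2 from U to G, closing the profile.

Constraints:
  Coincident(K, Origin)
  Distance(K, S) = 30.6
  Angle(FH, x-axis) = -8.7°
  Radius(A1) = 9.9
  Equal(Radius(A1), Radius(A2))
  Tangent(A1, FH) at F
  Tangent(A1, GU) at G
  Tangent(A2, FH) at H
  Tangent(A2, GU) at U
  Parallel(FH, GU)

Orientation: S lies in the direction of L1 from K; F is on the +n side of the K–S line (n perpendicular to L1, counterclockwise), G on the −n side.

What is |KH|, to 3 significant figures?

32.2

The slot axis is L1's direction at -8.7°, so u = (cos -8.7°, sin -8.7°) = (0.988, -0.151) and n = (−sin -8.7°, cos -8.7°) = (0.151, 0.988). K is at the origin and S lies 30.6 along u from K, so S = 30.6·u = (30.2, -4.63). Tangency of A1 to both parallel lines with radius 9.9 puts F and G at K ± 9.9·n: F = (1.50, 9.79), G = (-1.50, -9.79). Equal radii place H and U the same way about S: H = S + 9.9·n = (31.7, 5.16), U = S − 9.9·n = (28.8, -14.4). Then |KH| = |H − K| = 32.2.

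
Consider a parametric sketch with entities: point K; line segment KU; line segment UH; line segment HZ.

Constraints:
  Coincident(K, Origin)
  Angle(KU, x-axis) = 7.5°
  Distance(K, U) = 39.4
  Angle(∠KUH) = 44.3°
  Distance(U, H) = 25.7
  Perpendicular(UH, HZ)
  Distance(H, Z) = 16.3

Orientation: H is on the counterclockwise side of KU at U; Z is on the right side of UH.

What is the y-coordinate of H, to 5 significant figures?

20.538

K is at the origin; KU runs at 7.5° with length 39.4, so U = 39.4·(cos 7.5°, sin 7.5°) = (39.063, 5.1427). ∠KUH = 44.3°, so UH runs at 7.5° + (180° − 44.3°) = 143.20° from the x-axis; with |UH| = 25.7, H = U + 25.7·(cos 143.20°, sin 143.20°) = (18.484, 20.538). So H.y = 20.538.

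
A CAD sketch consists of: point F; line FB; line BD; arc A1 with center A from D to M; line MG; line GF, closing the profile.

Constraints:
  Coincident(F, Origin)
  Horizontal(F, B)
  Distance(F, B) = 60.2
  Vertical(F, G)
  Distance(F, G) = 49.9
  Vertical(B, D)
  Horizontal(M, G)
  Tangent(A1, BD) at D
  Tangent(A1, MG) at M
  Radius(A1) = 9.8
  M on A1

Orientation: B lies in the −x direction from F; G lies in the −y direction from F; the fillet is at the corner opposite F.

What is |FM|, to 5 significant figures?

70.924

F is at the origin; F and B share the same y with |FB| = 60.2 and B on the −x side, so B = (-60.200, 0.0000). FG is vertical with |FG| = 49.9 and G on the −y side, so G = (0.0000, -49.900). The virtual corner opposite F is at (-60.200, -49.900). Tangency of A1 to BD means the radius AD is perpendicular to BD and tangency of A1 to MG means the radius AM is perpendicular to MG, with radius 9.8, so the center A sits 9.8 in from both sides at A = (-50.400, -40.100). That places the tangent points at D = (-60.200, -40.100) on BD and M = (-50.400, -49.900) on MG. Then |FM| = |M − F| = 70.924.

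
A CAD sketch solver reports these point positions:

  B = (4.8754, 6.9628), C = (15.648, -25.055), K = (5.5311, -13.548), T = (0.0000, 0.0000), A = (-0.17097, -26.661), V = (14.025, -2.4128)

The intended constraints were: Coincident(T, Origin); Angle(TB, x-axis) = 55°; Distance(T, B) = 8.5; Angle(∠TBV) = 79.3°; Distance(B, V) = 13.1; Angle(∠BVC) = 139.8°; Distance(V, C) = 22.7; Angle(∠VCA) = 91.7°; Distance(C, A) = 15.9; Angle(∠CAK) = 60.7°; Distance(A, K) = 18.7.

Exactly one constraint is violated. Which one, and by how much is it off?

Distance(A, K) = 18.7 — off by 4.40.

T = (0.00, 0.00) ✓; TB at 55.00° ✓; |TB| = 8.500 ✓; ∠TBV = 79.30° ✓; |BV| = 13.10 ✓; ∠BVC = 139.8° ✓; |VC| = 22.70 ✓; ∠VCA = 91.70° ✓; |CA| = 15.90 ✓; ∠CAK = 60.70° ✓; |AK| = 14.30 ✗.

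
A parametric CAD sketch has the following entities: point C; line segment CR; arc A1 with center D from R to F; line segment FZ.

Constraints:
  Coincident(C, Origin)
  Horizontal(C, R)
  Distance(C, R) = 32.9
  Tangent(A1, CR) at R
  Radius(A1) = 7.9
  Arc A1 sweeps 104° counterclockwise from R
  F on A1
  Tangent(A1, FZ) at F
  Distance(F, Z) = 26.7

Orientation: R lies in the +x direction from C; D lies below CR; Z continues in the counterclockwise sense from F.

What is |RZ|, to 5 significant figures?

35.738

On A1, R sits at bearing 90° from D; a 104° counterclockwise sweep puts F at bearing 194°, so F = D + 7.9·(cos 194°, sin 194°) = (25.235, -9.8112). Since A1 is tangent to FZ there, DF ⟂ FZ, so FZ runs along (−sin 194°, cos 194°); with |FZ| = 26.7, Z = (31.694, -35.718). Then |RZ| = |Z − R| = 35.738.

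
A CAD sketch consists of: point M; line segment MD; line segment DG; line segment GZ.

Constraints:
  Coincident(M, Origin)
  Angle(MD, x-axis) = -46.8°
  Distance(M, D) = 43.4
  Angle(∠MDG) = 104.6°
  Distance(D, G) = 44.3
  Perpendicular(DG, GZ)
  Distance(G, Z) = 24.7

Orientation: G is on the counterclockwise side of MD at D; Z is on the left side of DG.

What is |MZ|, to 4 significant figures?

57.89

M is at the origin; MD runs at -46.8° with length 43.4, so D = 43.4·(cos -46.8°, sin -46.8°) = (29.71, -31.64). ∠MDG = 104.6°, so DG runs at -46.8° + (180° − 104.6°) = 28.60° from the x-axis; with |DG| = 44.3, G = D + 44.3·(cos 28.60°, sin 28.60°) = (68.60, -10.43). DG is perpendicular to GZ; with |GZ| = 24.7 on the left of DG, Z = G + 24.7·(-0.4787, 0.8780) = (56.78, 11.25). Then |MZ| = |Z − M| = 57.89.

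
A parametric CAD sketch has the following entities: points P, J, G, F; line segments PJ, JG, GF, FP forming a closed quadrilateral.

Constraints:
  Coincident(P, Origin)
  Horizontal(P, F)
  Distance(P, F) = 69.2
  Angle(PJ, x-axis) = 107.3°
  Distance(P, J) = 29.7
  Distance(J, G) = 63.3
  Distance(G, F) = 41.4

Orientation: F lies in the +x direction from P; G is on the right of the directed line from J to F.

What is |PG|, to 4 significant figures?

38.01

Checks: |JG| = 63.30 ✓; |GF| = 41.40 ✓.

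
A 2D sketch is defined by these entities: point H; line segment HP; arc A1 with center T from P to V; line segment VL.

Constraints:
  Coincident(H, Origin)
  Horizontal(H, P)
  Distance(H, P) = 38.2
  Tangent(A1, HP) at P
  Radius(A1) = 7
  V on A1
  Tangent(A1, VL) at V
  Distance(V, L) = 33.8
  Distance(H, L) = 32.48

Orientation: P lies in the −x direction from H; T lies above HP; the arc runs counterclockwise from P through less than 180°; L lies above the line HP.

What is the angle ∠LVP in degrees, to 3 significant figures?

153°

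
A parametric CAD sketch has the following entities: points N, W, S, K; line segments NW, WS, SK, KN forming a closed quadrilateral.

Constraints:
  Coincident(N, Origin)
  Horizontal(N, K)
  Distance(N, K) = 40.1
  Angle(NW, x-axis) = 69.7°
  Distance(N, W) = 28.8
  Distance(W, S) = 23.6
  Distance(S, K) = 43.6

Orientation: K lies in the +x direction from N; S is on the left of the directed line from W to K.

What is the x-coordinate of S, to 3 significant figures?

28.3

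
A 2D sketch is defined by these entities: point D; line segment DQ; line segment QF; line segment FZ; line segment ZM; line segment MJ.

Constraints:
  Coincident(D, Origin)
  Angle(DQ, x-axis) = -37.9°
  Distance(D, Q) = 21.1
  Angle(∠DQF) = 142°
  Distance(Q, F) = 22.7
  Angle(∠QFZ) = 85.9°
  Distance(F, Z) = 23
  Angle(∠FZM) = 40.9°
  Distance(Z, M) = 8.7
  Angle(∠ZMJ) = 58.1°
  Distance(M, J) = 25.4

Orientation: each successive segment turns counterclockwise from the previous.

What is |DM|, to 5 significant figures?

32.608

∠QFZ = 85.9° gives FZ at 94.200° from the x-axis; with |FZ| = 23.0, Z = (37.665, 10.016). ∠FZM = 40.9° gives ZM at -126.70° from the x-axis; with |ZM| = 8.7, M = (32.466, 3.0410). Then |DM| = |M − D| = 32.608.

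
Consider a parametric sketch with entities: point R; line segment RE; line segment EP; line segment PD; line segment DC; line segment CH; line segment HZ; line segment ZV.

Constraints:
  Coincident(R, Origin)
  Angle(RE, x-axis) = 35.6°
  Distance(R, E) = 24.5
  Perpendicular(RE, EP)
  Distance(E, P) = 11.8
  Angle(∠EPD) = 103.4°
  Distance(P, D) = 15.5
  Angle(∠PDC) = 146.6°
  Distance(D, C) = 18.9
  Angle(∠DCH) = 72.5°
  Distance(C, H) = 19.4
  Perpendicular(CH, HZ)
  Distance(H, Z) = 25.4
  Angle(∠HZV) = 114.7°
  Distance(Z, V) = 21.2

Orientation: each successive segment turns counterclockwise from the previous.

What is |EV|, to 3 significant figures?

30.2

R is at the origin; RE runs at 35.6° with length 24.5, so E = (19.9, 14.3). RE ⟂ EP, so EP runs at 126°; with |EP| = 11.8, P = (13.1, 23.9). ∠EPD = 103.4° gives PD at -158° from the x-axis; with |PD| = 15.5, D = (-1.30, 18.0). ∠PDC = 146.6° gives DC at -124° from the x-axis; with |DC| = 18.9, C = (-12.0, 2.41). ∠DCH = 72.5° gives CH at -16.9° from the x-axis; with |CH| = 19.4, H = (6.59, -3.23). The perpendicularity gives HZ at right angles to CH, so HZ runs at 73.1°; with |HZ| = 25.4, Z = (14.0, 21.1). ∠HZV = 114.7° gives ZV at 138° from the x-axis; with |ZV| = 21.2, V = (-1.88, 35.1). Then |EV| = |V − E| = 30.2.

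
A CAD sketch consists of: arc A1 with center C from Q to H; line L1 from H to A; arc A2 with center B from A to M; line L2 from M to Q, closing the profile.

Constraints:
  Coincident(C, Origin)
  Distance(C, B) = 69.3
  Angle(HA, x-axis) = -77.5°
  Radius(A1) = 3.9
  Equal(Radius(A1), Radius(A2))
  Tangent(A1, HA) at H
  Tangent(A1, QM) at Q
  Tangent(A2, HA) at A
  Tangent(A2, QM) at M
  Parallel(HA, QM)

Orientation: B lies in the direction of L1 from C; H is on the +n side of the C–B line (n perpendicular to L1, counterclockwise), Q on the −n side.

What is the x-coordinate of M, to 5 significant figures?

11.192

The slot axis is L1's direction at -77.5°, so u = (cos -77.5°, sin -77.5°) = (0.21644, -0.97630) and n = (−sin -77.5°, cos -77.5°) = (0.97630, 0.21644). C is at the origin and B lies 69.3 along u from C, so B = 69.3·u = (14.999, -67.657). Tangency of A1 to both parallel lines with radius 3.9 puts H and Q at C ± 3.9·n: H = (3.8076, 0.84411), Q = (-3.8076, -0.84411). Equal radii place A and M the same way about B: A = B + 3.9·n = (18.807, -66.813), M = B − 3.9·n = (11.192, -68.501). So M.x = 11.192.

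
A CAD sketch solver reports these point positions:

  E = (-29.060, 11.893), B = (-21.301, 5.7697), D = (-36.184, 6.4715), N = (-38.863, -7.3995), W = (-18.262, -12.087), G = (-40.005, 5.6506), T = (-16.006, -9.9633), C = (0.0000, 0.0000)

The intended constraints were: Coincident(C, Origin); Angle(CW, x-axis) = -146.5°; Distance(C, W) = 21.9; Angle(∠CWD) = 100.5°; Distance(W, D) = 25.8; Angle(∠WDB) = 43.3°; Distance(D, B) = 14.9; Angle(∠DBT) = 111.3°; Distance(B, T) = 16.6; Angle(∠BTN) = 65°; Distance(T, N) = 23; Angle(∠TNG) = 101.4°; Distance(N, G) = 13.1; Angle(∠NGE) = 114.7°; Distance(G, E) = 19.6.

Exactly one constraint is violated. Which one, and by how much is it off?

Distance(G, E) = 19.6 — off by 7.00.

C = (0.00, 0.00) ✓; CW at -146.5° ✓; |CW| = 21.90 ✓; ∠CWD = 100.5° ✓; |WD| = 25.80 ✓; ∠WDB = 43.30° ✓; |DB| = 14.90 ✓; ∠DBT = 111.3° ✓; |BT| = 16.60 ✓; ∠BTN = 65.00° ✓; |TN| = 23.00 ✓; ∠TNG = 101.4° ✓; |NG| = 13.10 ✓; ∠NGE = 114.7° ✓; |GE| = 12.60 ✗.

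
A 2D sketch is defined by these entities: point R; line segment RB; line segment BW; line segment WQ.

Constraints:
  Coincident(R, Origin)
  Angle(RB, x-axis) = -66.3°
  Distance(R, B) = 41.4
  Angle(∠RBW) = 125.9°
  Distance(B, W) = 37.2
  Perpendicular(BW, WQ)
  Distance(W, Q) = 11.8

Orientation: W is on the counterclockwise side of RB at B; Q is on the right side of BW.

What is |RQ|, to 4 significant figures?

76.38

∠RBW = 125.9°, so BW runs at -66.3° + (180° − 125.9°) = -12.20° from the x-axis; with |BW| = 37.2, W = B + 37.2·(cos -12.20°, sin -12.20°) = (53.00, -45.77). The perpendicularity gives WQ at right angles to BW; with |WQ| = 11.8 on the right of BW, Q = W + 11.8·(-0.2113, -0.9774) = (50.51, -57.30). Then |RQ| = |Q − R| = 76.38.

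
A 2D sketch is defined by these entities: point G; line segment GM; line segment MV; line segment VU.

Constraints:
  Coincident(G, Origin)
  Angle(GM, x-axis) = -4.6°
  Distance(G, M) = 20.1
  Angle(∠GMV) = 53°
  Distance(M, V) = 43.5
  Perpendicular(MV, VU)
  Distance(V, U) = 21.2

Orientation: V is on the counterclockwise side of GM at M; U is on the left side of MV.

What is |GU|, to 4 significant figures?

31.82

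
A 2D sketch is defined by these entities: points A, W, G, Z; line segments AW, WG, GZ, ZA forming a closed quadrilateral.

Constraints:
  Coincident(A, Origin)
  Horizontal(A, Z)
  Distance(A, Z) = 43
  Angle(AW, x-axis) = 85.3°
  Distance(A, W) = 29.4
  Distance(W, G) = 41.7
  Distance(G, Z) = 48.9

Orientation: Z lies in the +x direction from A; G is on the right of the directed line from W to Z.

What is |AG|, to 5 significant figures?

12.640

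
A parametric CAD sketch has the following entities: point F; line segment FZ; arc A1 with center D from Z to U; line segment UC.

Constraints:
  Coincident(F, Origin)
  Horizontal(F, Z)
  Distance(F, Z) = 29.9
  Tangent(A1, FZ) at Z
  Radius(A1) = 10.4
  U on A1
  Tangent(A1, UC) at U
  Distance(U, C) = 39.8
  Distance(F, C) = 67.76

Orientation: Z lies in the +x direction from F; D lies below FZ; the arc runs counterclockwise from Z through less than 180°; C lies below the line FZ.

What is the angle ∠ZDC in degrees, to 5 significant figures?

152.43°

F is at the origin; F and Z share the same y with |FZ| = 29.9 and Z on the +x side, so Z = (29.900, 0.0000). The tangent condition forces DZ to be normal to FZ, so D = Z + (0, -10.4) = (29.900, -10.400). Since DU ⟂ UC (tangency), |DC| = √(10.4² + 39.8²) = 41.136 regardless of where U sits on A1. So C lies on both circle(F, 67.76) and circle(D, 41.136); the below-FZ intersection is C = (48.940, -46.865). U is the foot of the tangent from C: U = (22.197, -17.388).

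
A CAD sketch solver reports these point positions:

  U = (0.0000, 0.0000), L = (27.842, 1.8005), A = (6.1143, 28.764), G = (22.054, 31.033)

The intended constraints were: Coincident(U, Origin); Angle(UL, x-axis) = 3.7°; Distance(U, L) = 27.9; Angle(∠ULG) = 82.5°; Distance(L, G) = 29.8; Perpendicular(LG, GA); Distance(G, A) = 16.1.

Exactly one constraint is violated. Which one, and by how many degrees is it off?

Perpendicular(LG, GA) — off by 3.10°.

U = (0.00, 0.00) ✓; UL at 3.700° ✓; |UL| = 27.90 ✓; ∠ULG = 82.50° ✓; |LG| = 29.80 ✓; ∠(LG, GA) = 86.90° ✗; |GA| = 16.10 ✓.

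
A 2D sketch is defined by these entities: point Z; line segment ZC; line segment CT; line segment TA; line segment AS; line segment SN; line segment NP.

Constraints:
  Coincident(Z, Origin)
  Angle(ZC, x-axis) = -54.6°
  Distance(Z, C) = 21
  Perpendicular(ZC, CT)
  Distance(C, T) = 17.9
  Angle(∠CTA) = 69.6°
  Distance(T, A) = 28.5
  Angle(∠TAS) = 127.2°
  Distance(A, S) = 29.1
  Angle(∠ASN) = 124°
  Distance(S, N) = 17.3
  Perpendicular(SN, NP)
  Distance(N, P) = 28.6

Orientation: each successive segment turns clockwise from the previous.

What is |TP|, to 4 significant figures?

33.18

Z is at the origin; ZC runs at -54.6° with length 21.0, so C = (12.16, -17.12). ZC ⟂ CT, so CT runs at -144.6°; with |CT| = 17.9, T = (-2.426, -27.49). ∠CTA = 69.6° gives TA at 105.0° from the x-axis; with |TA| = 28.5, A = (-9.802, 0.04207). ∠TAS = 127.2° gives AS at 52.20° from the x-axis; with |AS| = 29.1, S = (8.033, 23.04). ∠ASN = 124.0° gives SN at -3.800° from the x-axis; with |SN| = 17.3, N = (25.30, 21.89). SN is perpendicular to NP, so NP runs at -93.80°; with |NP| = 28.6, P = (23.40, -6.648). Then |TP| = |P − T| = 33.18.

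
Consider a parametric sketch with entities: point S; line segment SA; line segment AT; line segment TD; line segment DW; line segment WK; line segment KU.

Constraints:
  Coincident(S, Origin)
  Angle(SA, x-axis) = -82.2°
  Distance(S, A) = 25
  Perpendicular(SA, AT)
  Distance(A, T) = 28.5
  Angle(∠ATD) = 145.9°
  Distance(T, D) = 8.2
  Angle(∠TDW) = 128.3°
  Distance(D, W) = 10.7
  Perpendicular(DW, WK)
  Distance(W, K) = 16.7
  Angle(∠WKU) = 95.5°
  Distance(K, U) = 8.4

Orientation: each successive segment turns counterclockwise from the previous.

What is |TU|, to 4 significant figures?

13.33

S is at the origin; SA runs at -82.2° with length 25.0, so A = (3.393, -24.77). The perpendicularity gives AT at right angles to SA, so AT runs at 7.800°; with |AT| = 28.5, T = (31.63, -20.90). ∠ATD = 145.9° gives TD at 41.90° from the x-axis; with |TD| = 8.2, D = (37.73, -15.42). ∠TDW = 128.3° gives DW at 93.60° from the x-axis; with |DW| = 10.7, W = (37.06, -4.746). The perpendicularity gives WK at right angles to DW, so WK runs at -176.4°; with |WK| = 16.7, K = (20.39, -5.794). ∠WKU = 95.5° gives KU at -91.90° from the x-axis; with |KU| = 8.4, U = (20.12, -14.19). Then |TU| = |U − T| = 13.33.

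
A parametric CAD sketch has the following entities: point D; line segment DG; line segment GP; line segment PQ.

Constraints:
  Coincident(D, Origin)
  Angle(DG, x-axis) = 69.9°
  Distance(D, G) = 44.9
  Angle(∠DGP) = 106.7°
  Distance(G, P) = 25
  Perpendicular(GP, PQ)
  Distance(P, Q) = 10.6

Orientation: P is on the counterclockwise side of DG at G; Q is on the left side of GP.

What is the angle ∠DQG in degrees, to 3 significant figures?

63.5°

∠DGP = 106.7°, so GP runs at 69.9° + (180° − 106.7°) = 143° from the x-axis; with |GP| = 25.0, P = G + 25.0·(cos 143°, sin 143°) = (-4.59, 57.1). GP is perpendicular to PQ; with |PQ| = 10.6 on the left of GP, Q = P + 10.6·(-0.599, -0.801) = (-10.9, 48.7). Then cos ∠DQG = QD·QG / (|QD||QG|), giving 63.5°.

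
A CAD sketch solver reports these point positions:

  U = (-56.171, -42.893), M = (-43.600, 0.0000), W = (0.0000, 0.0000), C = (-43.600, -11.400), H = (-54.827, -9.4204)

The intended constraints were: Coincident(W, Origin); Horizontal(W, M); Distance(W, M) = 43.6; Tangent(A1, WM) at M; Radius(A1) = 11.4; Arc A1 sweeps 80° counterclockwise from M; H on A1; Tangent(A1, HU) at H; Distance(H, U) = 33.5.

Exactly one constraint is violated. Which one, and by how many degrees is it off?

Tangent(A1, HU) at H — off by 7.70°.

W = (0.00, 0.00) ✓; W.y = 0.00, M.y = 0.00 ✓; |WM| = 43.60 ✓; ∠(CM, MW) = 90.00° ✓; |CM| = 11.40 ✓; bearing(C→H) − bearing(C→M) = 80.00° ✓; |CH| = 11.40 ✓; ∠(CH, HU) = 82.30° ✗; |HU| = 33.50 ✓.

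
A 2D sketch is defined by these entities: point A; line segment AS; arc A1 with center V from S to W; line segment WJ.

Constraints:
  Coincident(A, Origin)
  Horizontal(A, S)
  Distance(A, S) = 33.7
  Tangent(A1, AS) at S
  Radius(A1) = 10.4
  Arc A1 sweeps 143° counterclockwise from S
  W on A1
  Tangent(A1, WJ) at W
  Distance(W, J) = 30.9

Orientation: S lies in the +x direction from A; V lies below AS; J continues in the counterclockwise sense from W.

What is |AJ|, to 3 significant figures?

64.1

A is at the origin; A and S share the same y with |AS| = 33.7 and S on the +x side, so S = (33.7, 0.00). The tangent condition forces VS to be normal to AS, so V = S + (0, -10.4) = (33.7, -10.4). On A1, S sits at bearing 90° from V; a 143° counterclockwise sweep puts W at bearing 233°, so W = V + 10.4·(cos 233°, sin 233°) = (27.4, -18.7). A1 meets WJ tangentially, so VW is at right angles to WJ, so WJ runs along (−sin 233°, cos 233°); with |WJ| = 30.9, J = (52.1, -37.3). Then |AJ| = |J − A| = 64.1.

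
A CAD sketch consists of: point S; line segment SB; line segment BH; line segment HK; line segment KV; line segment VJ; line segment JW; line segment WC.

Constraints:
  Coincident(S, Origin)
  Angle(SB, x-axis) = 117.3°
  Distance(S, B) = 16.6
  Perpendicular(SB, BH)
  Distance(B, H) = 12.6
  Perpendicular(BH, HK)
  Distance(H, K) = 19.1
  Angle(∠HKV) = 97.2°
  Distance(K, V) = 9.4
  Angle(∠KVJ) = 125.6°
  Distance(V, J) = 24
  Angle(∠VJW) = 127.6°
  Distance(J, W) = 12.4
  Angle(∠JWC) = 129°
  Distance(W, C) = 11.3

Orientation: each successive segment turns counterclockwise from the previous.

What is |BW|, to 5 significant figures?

14.545

∠KVJ = 125.6° gives VJ at 74.500° from the x-axis; with |VJ| = 24.0, J = (5.1913, 18.357). ∠VJW = 127.6° gives JW at 126.90° from the x-axis; with |JW| = 12.4, W = (-2.2540, 28.273). Then |BW| = |W − B| = 14.545.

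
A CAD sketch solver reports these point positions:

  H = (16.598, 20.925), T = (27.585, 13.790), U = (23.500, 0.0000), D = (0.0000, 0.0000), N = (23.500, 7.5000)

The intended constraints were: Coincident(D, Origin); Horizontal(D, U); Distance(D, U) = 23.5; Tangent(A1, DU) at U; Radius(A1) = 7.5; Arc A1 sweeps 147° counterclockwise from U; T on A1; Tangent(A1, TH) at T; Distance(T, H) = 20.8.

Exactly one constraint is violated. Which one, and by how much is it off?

Distance(T, H) = 20.8 — off by 7.70.

D = (0.00, 0.00) ✓; D.y = 0.00, U.y = 0.00 ✓; |DU| = 23.50 ✓; ∠(NU, UD) = 90.00° ✓; |NU| = 7.500 ✓; bearing(N→T) − bearing(N→U) = 147.0° ✓; |NT| = 7.500 ✓; ∠(NT, TH) = 90.00° ✓; |TH| = 13.10 ✗.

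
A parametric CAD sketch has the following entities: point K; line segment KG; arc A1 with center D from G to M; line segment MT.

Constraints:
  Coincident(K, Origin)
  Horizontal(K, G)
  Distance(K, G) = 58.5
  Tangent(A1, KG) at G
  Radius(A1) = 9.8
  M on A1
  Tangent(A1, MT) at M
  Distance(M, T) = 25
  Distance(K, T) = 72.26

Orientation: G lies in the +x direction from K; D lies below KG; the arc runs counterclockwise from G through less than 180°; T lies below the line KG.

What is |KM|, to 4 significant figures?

52.11

K is at the origin; KG is horizontal with |KG| = 58.5 and G on the +x side, so G = (58.50, 0.000). Since A1 is tangent to KG there, DG ⟂ KG, so D = G + (0, -9.8) = (58.50, -9.800). Since DM ⟂ MT (tangency), |DT| = √(9.8² + 25.0²) = 26.85 regardless of where M sits on A1. So T lies on both circle(K, 72.26) and circle(D, 26.85); the below-KG intersection is T = (62.45, -36.36). M is the foot of the tangent from T: M = (50.00, -14.68).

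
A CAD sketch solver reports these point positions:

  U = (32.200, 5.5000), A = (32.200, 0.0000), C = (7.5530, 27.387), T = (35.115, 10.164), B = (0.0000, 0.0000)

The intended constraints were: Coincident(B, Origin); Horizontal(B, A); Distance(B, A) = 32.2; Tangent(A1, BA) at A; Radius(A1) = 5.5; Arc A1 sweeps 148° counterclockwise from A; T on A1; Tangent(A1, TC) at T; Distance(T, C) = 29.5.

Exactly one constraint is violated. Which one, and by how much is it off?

Distance(T, C) = 29.5 — off by 3.00.

B = (0.00, 0.00) ✓; B.y = 0.00, A.y = 0.00 ✓; |BA| = 32.20 ✓; ∠(UA, AB) = 90.00° ✓; |UA| = 5.500 ✓; bearing(U→T) − bearing(U→A) = 148.0° ✓; |UT| = 5.500 ✓; ∠(UT, TC) = 90.00° ✓; |TC| = 32.50 ✗.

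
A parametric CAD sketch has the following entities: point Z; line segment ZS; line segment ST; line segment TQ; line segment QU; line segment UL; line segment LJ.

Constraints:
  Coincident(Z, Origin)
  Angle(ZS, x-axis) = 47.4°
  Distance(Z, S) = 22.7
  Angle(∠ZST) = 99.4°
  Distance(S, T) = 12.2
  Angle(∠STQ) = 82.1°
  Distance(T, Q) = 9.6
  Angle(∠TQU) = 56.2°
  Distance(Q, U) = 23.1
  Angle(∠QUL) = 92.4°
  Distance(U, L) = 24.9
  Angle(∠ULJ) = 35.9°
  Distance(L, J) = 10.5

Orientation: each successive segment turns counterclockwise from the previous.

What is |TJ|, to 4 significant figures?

15.04

∠QUL = 92.4° gives UL at 77.30° from the x-axis; with |UL| = 24.9, L = (29.38, 39.59). ∠ULJ = 35.9° gives LJ at -138.6° from the x-axis; with |LJ| = 10.5, J = (21.50, 32.65). Then |TJ| = |J − T| = 15.04.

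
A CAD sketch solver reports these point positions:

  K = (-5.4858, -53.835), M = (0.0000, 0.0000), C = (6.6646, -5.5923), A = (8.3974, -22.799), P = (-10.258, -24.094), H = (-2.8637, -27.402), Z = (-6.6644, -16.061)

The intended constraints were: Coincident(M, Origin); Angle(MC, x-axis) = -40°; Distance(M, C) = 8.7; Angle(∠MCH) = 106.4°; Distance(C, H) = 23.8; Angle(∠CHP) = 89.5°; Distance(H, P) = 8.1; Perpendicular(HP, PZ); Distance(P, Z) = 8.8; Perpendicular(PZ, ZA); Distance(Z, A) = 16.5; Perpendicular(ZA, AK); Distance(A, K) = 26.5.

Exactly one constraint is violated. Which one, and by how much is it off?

Distance(A, K) = 26.5 — off by 7.50.

M = (0.00, 0.00) ✓; MC at -40.00° ✓; |MC| = 8.700 ✓; ∠MCH = 106.4° ✓; |CH| = 23.80 ✓; ∠CHP = 89.50° ✓; |HP| = 8.101 ✓; ∠(HP, PZ) = 90.00° ✓; |PZ| = 8.800 ✓; ∠(PZ, ZA) = 90.00° ✓; |ZA| = 16.50 ✓; ∠(ZA, AK) = 90.00° ✓; |AK| = 34.00 ✗.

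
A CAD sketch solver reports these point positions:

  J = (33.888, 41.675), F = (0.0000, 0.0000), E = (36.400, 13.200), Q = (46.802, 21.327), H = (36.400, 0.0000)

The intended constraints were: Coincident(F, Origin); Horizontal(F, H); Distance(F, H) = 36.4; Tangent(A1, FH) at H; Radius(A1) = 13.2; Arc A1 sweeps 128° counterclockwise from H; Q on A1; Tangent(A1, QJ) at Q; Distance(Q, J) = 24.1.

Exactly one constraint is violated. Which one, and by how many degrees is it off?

Tangent(A1, QJ) at Q — off by 5.60°.

F = (0.00, 0.00) ✓; F.y = 0.00, H.y = 0.00 ✓; |FH| = 36.40 ✓; ∠(EH, HF) = 90.00° ✓; |EH| = 13.20 ✓; bearing(E→Q) − bearing(E→H) = 128.0° ✓; |EQ| = 13.20 ✓; ∠(EQ, QJ) = 95.60° ✗; |QJ| = 24.10 ✓.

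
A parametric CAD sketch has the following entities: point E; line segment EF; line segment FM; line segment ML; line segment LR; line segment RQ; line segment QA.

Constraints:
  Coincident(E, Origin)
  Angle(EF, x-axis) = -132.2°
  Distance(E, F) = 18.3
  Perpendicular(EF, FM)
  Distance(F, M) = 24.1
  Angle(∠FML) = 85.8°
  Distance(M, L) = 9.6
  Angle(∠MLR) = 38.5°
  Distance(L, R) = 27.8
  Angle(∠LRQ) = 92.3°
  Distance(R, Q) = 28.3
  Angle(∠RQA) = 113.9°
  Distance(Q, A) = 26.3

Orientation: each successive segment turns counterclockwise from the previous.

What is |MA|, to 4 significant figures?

33.98

E is at the origin; EF runs at -132.2° with length 18.3, so F = (-12.29, -13.56). EF is perpendicular to FM, so FM runs at -42.20°; with |FM| = 24.1, M = (5.561, -29.75). ∠FML = 85.8° gives ML at 52.00° from the x-axis; with |ML| = 9.6, L = (11.47, -22.18). ∠MLR = 38.5° gives LR at -166.5° from the x-axis; with |LR| = 27.8, R = (-15.56, -28.67). ∠LRQ = 92.3° gives RQ at -78.80° from the x-axis; with |RQ| = 28.3, Q = (-10.06, -56.43). ∠RQA = 113.9° gives QA at -12.70° from the x-axis; with |QA| = 26.3, A = (15.59, -62.21). Then |MA| = |A − M| = 33.98.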